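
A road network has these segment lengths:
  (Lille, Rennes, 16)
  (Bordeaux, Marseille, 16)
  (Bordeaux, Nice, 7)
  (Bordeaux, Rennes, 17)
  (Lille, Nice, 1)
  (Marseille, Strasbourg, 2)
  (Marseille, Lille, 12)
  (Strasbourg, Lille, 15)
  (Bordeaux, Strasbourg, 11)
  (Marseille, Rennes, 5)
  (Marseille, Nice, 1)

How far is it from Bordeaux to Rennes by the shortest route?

Checking several routes:
Bordeaux -> Rennes: 17
Bordeaux -> Strasbourg -> Marseille -> Rennes: 11 + 2 + 5 = 18
Bordeaux -> Nice -> Marseille -> Rennes: 7 + 1 + 5 = 13
Shortest: 13.

13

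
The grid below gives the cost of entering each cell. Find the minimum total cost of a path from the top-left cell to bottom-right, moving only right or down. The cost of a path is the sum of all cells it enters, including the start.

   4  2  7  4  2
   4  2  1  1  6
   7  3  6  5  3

Cheapest: r0c0 r0c1 r1c1 r1c2 r1c3 r2c3 r2c4
  4 + 2 + 2 + 1 + 1 + 5 + 3 = 18
(Top row then right column would cost 28.)

18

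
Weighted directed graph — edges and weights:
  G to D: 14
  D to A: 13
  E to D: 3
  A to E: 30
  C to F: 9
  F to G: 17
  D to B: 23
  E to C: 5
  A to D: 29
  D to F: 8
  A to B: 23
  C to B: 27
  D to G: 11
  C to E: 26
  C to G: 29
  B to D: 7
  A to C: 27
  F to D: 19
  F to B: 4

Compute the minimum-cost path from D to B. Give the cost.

Some routes from D to B:
D→A→C→B: 13 + 27 + 27 = 67
D→B: 23
D→A→C→F→B: 13 + 27 + 9 + 4 = 53
D→F→B: 8 + 4 = 12
D→A→E→C→F→B: 13 + 30 + 5 + 9 + 4 = 61
D→A→B: 13 + 23 = 36
The minimum is 12.

12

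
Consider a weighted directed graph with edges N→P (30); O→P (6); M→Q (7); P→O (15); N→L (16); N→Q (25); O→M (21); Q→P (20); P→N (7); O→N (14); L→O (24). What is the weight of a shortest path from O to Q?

Candidate routes:
O→P→N→Q: 6 + 7 + 25 = 38
O→M→Q: 21 + 7 = 28
O→N→Q: 14 + 25 = 39
The minimum is 28.

28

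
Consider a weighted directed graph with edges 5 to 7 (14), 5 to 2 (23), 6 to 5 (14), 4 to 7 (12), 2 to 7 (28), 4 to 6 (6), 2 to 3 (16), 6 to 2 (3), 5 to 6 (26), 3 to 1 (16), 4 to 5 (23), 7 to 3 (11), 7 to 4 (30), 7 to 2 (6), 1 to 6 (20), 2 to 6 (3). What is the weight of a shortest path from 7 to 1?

A few of the 7→1 routes:
7 → 4 → 5 → 2 → 3 → 1: 30 + 23 + 23 + 16 + 16 = 108
7 → 4 → 6 → 5 → 2 → 3 → 1: 30 + 6 + 14 + 23 + 16 + 16 = 105
7 → 2 → 3 → 1: 6 + 16 + 16 = 38
7 → 4 → 6 → 2 → 3 → 1: 30 + 6 + 3 + 16 + 16 = 71
7 → 3 → 1: 11 + 16 = 27
Shortest: 27.

27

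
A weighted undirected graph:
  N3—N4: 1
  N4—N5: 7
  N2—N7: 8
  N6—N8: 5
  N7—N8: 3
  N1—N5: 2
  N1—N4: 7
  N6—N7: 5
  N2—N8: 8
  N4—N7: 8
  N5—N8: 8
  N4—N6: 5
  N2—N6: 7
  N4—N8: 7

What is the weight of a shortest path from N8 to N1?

A few of the N8→N1 routes:
N8 -> N4 -> N1: 7 + 7 = 14
N8 -> N4 -> N5 -> N1: 7 + 7 + 2 = 16
N8 -> N5 -> N1: 8 + 2 = 10
N8 -> N6 -> N4 -> N1: 5 + 5 + 7 = 17
N8 -> N7 -> N4 -> N1: 3 + 8 + 7 = 18
Best route has total 10.

10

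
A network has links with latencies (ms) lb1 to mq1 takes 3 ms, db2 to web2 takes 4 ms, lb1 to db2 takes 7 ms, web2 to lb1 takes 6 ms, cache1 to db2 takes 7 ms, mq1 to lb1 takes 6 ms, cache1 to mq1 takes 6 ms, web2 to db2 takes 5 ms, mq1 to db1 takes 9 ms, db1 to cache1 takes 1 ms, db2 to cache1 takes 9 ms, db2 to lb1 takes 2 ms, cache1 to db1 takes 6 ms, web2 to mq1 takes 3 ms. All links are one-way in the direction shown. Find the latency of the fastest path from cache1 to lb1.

9

Routes from cache1 to lb1:
cache1 - mq1 - lb1: 6 + 6 = 12
cache1 - db2 - lb1: 7 + 2 = 9
cache1 - db2 - web2 - mq1 - lb1: 7 + 4 + 3 + 6 = 20
cache1 - db2 - web2 - lb1: 7 + 4 + 6 = 17
The minimum is 9 ms.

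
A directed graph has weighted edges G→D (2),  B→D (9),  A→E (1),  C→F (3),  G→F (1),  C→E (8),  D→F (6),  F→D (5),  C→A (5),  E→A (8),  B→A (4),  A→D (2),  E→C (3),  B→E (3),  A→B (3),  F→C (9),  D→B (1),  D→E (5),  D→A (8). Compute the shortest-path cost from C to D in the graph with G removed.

7

Paths from C to D avoiding G:
C-E-A-B-D: 8 + 8 + 3 + 9 = 28
C-A-B-D: 5 + 3 + 9 = 17
C-E-A-D: 8 + 8 + 2 = 18
C-A-D: 5 + 2 = 7
C-F-D: 3 + 5 = 8
Best route has total 7.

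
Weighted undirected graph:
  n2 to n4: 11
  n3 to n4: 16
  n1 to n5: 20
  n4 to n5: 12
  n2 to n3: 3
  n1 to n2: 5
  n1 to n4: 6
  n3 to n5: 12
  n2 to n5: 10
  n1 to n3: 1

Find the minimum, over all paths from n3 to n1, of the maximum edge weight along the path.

1

Comparing a few candidate routes:
n3 -> n5 -> n2 -> n1: max(12, 10, 5) = 12
n3 -> n2 -> n5 -> n4 -> n1: max(3, 10, 12, 6) = 12
n3 -> n2 -> n1: max(3, 5) = 5
n3 -> n5 -> n2 -> n4 -> n1: max(12, 10, 11, 6) = 12
n3 -> n1: max(1) = 1
n3 -> n2 -> n4 -> n1: max(3, 11, 6) = 11
Best route has worst link 1.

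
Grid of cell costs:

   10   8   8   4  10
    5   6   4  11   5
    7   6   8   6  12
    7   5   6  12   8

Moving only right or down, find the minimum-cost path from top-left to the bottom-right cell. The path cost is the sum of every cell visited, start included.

Path [0,0] [1,0] [1,1] [2,1] [3,1] [3,2] [3,3] [3,4]: 10 + 5 + 6 + 6 + 5 + 6 + 12 + 8 = 58.
For comparison, the top-then-right route costs 65.

58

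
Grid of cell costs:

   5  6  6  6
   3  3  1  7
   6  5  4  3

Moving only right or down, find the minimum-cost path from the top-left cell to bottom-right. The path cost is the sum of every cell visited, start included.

19

Best path: (0,0) -> (1,0) -> (1,1) -> (1,2) -> (2,2) -> (2,3)
Cost: 5 + 3 + 3 + 1 + 4 + 3 = 19
(Top row then right column would cost 33.)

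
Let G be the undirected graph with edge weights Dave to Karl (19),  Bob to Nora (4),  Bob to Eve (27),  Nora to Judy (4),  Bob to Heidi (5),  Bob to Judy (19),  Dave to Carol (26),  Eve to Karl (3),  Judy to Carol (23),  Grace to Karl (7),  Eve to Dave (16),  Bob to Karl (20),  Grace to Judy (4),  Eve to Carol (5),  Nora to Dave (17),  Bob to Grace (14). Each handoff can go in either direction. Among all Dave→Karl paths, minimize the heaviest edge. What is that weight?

A few of the Dave→Karl routes:
Dave -> Nora -> Judy -> Grace -> Karl: max(17, 4, 4, 7) = 17
Dave -> Nora -> Bob -> Judy -> Grace -> Karl: max(17, 4, 19, 4, 7) = 19
Dave -> Karl: max(19) = 19
Dave -> Eve -> Karl: max(16, 3) = 16
Dave -> Nora -> Bob -> Grace -> Karl: max(17, 4, 14, 7) = 17
The minimum achievable maximum is 16.

16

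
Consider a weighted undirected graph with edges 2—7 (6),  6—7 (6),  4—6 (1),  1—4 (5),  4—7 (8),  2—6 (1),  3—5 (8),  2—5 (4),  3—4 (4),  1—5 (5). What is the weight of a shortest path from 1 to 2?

A few of the 1→2 routes:
1→4→6→7→2: 5 + 1 + 6 + 6 = 18
1→4→7→2: 5 + 8 + 6 = 19
1→5→3→4→6→2: 5 + 8 + 4 + 1 + 1 = 19
1→4→6→2: 5 + 1 + 1 = 7
1→4→7→6→2: 5 + 8 + 6 + 1 = 20
1→5→2: 5 + 4 = 9
Shortest: 7.

7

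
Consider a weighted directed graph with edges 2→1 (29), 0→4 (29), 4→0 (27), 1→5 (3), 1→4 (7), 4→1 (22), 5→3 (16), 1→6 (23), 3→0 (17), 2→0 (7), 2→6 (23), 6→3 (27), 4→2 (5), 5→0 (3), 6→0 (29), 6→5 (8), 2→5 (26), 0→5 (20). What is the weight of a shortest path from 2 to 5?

Some routes from 2 to 5:
2 - 0 - 5: 7 + 20 = 27
2 - 6 - 5: 23 + 8 = 31
2 - 1 - 6 - 5: 29 + 23 + 8 = 60
2 - 1 - 5: 29 + 3 = 32
2 - 5: 26
Shortest: 26.

26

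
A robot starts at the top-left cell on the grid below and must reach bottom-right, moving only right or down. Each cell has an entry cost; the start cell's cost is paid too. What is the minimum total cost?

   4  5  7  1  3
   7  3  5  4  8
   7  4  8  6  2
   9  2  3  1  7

Take (0,0) -> (0,1) -> (1,1) -> (2,1) -> (3,1) -> (3,2) -> (3,3) -> (3,4) for a total of 4 + 5 + 3 + 4 + 2 + 3 + 1 + 7 = 29.
For comparison, the top-then-right route costs 37.

29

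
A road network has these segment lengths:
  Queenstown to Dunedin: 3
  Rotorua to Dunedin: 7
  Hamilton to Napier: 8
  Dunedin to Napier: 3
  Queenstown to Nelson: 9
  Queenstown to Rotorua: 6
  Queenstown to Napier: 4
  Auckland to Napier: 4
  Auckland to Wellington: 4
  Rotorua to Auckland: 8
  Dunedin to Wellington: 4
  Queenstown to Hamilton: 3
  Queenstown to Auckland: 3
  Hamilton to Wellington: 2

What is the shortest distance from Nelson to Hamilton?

12

Some routes from Nelson to Hamilton:
Nelson → Queenstown → Hamilton: 9 + 3 = 12
Nelson → Queenstown → Dunedin → Wellington → Hamilton: 9 + 3 + 4 + 2 = 18
Nelson → Queenstown → Auckland → Wellington → Hamilton: 9 + 3 + 4 + 2 = 18
The minimum is 12.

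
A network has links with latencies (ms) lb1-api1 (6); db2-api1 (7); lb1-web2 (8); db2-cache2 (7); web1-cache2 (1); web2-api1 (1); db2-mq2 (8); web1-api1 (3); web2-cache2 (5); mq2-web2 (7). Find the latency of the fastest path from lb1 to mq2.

14

Comparing a few candidate routes:
lb1→api1→db2→mq2: 6 + 7 + 8 = 21
lb1→api1→web1→cache2→db2→mq2: 6 + 3 + 1 + 7 + 8 = 25
lb1→api1→web1→cache2→web2→mq2: 6 + 3 + 1 + 5 + 7 = 22
lb1→web2→api1→db2→mq2: 8 + 1 + 7 + 8 = 24
lb1→api1→web2→mq2: 6 + 1 + 7 = 14
lb1→web2→mq2: 8 + 7 = 15
Shortest: 14 ms.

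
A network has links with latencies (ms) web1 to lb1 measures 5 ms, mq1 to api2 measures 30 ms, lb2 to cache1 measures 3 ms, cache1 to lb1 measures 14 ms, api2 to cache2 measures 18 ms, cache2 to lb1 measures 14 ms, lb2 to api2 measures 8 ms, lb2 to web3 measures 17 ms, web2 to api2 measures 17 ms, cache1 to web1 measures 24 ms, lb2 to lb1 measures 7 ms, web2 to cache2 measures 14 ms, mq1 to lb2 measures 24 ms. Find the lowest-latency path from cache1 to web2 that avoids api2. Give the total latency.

Routes from cache1 to web2 avoiding api2:
cache1-web1-lb1-cache2-web2: 24 + 5 + 14 + 14 = 57
cache1-lb2-lb1-cache2-web2: 3 + 7 + 14 + 14 = 38
cache1-lb1-cache2-web2: 14 + 14 + 14 = 42
Best route has total 38 ms.

38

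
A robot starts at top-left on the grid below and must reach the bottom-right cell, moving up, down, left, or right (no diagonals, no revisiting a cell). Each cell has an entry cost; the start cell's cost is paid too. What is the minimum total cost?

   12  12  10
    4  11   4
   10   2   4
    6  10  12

44

Best path: r0c0 r1c0 r2c0 r2c1 r2c2 r3c2
Cost: 12 + 4 + 10 + 2 + 4 + 12 = 44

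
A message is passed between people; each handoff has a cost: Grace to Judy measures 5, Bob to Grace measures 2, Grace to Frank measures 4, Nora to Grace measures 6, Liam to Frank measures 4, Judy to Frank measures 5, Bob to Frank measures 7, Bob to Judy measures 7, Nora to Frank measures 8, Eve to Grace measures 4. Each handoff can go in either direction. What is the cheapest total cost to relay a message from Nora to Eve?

A few of the Nora→Eve routes:
Nora-Frank-Grace-Eve: 8 + 4 + 4 = 16
Nora-Grace-Eve: 6 + 4 = 10
Nora-Frank-Judy-Grace-Eve: 8 + 5 + 5 + 4 = 22
Nora-Frank-Bob-Grace-Eve: 8 + 7 + 2 + 4 = 21
Shortest: 10.

10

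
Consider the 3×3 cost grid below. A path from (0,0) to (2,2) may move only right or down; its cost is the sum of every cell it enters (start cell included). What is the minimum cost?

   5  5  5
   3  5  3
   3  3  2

16

Path (0,0) → (1,0) → (2,0) → (2,1) → (2,2): 5 + 3 + 3 + 3 + 2 = 16.
(Top row then right column would cost 20.)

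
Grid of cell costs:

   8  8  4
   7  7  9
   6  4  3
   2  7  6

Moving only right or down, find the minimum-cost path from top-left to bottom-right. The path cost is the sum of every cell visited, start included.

One optimal route is [0,0] [1,0] [2,0] [2,1] [2,2] [3,2].
Its cost is 8 + 7 + 6 + 4 + 3 + 6 = 34.

34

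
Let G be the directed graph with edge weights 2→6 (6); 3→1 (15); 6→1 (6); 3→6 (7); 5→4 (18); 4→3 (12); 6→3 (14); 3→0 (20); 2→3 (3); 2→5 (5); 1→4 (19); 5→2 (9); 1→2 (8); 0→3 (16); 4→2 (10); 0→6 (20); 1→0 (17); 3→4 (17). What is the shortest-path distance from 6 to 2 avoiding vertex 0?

Paths from 6 to 2 avoiding 0:
6→3→4→2: 14 + 17 + 10 = 41
6→1→2: 6 + 8 = 14
6→1→4→2: 6 + 19 + 10 = 35
6→3→1→4→2: 14 + 15 + 19 + 10 = 58
6→3→1→2: 14 + 15 + 8 = 37
The minimum is 14.

14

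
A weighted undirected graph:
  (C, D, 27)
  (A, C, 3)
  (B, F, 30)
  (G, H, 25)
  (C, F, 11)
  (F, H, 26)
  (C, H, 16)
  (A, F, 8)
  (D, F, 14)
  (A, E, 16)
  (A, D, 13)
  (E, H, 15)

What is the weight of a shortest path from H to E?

15

Some routes from H to E:
H -> E: 15
H -> F -> A -> E: 26 + 8 + 16 = 50
H -> C -> A -> E: 16 + 3 + 16 = 35
The minimum is 15.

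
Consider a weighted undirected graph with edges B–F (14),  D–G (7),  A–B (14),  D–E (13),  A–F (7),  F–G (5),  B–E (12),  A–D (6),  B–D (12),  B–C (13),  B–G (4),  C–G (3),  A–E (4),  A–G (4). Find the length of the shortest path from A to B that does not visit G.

14

Candidate routes:
A-D-B: 6 + 12 = 18
A-E-B: 4 + 12 = 16
A-F-B: 7 + 14 = 21
A-E-D-B: 4 + 13 + 12 = 29
A-B: 14
A-D-E-B: 6 + 13 + 12 = 31
Best route has total 14.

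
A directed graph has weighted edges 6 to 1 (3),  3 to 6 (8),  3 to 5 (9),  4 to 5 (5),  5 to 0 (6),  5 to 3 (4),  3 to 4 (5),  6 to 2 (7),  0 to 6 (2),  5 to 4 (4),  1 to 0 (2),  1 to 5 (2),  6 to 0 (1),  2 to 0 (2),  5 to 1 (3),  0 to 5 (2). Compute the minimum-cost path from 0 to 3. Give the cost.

Candidate routes:
0 -> 5 -> 3: 2 + 4 = 6
0 -> 6 -> 1 -> 5 -> 3: 2 + 3 + 2 + 4 = 11
The minimum is 6.

6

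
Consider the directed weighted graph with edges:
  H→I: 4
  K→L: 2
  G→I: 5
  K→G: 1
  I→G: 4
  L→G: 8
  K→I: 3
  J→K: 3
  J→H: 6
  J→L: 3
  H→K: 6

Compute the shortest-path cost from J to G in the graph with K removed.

11

Paths from J to G avoiding K:
J→H→I→G: 6 + 4 + 4 = 14
J→L→G: 3 + 8 = 11
Best route has total 11.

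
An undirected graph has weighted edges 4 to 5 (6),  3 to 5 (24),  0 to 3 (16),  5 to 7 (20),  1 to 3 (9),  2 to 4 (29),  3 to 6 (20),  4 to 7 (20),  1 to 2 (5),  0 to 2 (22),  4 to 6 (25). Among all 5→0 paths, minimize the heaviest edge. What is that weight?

Checking several routes:
5 -> 3 -> 0: max(24, 16) = 24
5 -> 3 -> 1 -> 2 -> 0: max(24, 9, 5, 22) = 24
5 -> 7 -> 4 -> 6 -> 3 -> 1 -> 2 -> 0: max(20, 20, 25, 20, 9, 5, 22) = 25
Best route has worst link 24.

24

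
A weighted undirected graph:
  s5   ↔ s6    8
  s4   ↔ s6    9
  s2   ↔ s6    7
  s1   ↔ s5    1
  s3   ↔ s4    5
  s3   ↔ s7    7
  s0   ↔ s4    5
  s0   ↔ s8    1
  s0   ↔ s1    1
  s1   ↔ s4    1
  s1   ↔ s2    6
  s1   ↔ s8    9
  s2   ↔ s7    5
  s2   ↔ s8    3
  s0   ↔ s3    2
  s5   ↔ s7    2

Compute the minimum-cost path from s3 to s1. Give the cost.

Comparing a few candidate routes:
s3-s0-s1: 2 + 1 = 3
s3-s0-s4-s1: 2 + 5 + 1 = 8
s3-s4-s1: 5 + 1 = 6
Shortest: 3.

3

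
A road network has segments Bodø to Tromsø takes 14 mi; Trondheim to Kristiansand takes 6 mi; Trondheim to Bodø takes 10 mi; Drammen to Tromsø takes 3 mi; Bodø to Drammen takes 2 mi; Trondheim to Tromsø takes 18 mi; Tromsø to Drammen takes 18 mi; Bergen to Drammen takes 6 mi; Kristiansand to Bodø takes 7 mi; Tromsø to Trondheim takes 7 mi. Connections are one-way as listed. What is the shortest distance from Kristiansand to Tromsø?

12

Routes from Kristiansand to Tromsø:
Kristiansand -> Bodø -> Tromsø: 7 + 14 = 21
Kristiansand -> Bodø -> Drammen -> Tromsø: 7 + 2 + 3 = 12
The minimum is 12 mi.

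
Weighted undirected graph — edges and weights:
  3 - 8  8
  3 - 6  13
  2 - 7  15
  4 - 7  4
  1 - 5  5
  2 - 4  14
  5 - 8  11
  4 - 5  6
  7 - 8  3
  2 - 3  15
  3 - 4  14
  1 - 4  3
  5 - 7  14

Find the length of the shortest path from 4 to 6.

Comparing a few candidate routes:
4-5-7-8-3-6: 6 + 14 + 3 + 8 + 13 = 44
4-2-3-6: 14 + 15 + 13 = 42
4-7-8-3-6: 4 + 3 + 8 + 13 = 28
4-3-6: 14 + 13 = 27
4-1-5-8-3-6: 3 + 5 + 11 + 8 + 13 = 40
4-5-8-3-6: 6 + 11 + 8 + 13 = 38
Best route has total 27.

27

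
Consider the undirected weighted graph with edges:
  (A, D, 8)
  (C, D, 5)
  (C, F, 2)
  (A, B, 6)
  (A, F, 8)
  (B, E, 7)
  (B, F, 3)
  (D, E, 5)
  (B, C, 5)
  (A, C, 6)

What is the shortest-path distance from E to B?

Comparing a few candidate routes:
E → B: 7
E → D → C → B: 5 + 5 + 5 = 15
E → D → C → F → B: 5 + 5 + 2 + 3 = 15
E → D → A → B: 5 + 8 + 6 = 19
The minimum is 7.

7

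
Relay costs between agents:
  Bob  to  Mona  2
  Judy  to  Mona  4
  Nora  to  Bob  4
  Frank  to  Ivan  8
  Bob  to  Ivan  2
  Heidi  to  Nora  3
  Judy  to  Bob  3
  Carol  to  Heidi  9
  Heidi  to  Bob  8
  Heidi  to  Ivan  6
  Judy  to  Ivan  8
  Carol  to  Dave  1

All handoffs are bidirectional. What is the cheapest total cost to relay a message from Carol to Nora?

Comparing a few candidate routes:
Carol -> Heidi -> Nora: 9 + 3 = 12
Carol -> Heidi -> Ivan -> Bob -> Nora: 9 + 6 + 2 + 4 = 21
Carol -> Heidi -> Bob -> Nora: 9 + 8 + 4 = 21
Shortest: 12.

12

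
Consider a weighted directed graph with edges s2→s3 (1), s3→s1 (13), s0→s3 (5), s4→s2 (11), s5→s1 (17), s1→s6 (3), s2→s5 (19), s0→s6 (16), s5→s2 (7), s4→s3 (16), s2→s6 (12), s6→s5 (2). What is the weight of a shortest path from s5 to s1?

17

Candidate routes:
s5 -> s1: 17
s5 -> s2 -> s3 -> s1: 7 + 1 + 13 = 21
Shortest: 17.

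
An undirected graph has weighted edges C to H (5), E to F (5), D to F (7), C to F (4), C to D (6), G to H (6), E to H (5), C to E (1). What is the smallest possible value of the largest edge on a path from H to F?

Comparing a few candidate routes:
H - E - C - F: max(5, 1, 4) = 5
H - C - E - F: max(5, 1, 5) = 5
H - C - F: max(5, 4) = 5
Smallest bottleneck: 5.

5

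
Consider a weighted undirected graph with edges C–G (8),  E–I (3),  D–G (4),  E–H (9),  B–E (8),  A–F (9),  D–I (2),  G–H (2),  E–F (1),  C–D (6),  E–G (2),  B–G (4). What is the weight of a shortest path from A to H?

14

Routes from A to H:
A → F → E → I → D → G → H: 9 + 1 + 3 + 2 + 4 + 2 = 21
A → F → E → I → D → C → G → H: 9 + 1 + 3 + 2 + 6 + 8 + 2 = 31
A → F → E → H: 9 + 1 + 9 = 19
A → F → E → G → H: 9 + 1 + 2 + 2 = 14
A → F → E → B → G → H: 9 + 1 + 8 + 4 + 2 = 24
Best route has total 14.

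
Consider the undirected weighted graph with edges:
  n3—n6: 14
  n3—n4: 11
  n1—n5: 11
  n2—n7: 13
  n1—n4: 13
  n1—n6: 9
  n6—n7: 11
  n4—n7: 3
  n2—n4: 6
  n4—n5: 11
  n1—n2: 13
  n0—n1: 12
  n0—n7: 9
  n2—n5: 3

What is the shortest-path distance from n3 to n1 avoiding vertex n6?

Comparing a few candidate routes:
n3→n4→n2→n1: 11 + 6 + 13 = 30
n3→n4→n5→n1: 11 + 11 + 11 = 33
n3→n4→n1: 11 + 13 = 24
n3→n4→n7→n0→n1: 11 + 3 + 9 + 12 = 35
n3→n4→n2→n5→n1: 11 + 6 + 3 + 11 = 31
The minimum is 24.

24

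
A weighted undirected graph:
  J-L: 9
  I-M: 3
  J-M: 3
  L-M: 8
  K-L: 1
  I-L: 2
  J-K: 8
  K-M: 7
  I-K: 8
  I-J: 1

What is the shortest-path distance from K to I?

Checking several routes:
K → I: 8
K → J → I: 8 + 1 = 9
K → L → I: 1 + 2 = 3
K → M → I: 7 + 3 = 10
The minimum is 3.

3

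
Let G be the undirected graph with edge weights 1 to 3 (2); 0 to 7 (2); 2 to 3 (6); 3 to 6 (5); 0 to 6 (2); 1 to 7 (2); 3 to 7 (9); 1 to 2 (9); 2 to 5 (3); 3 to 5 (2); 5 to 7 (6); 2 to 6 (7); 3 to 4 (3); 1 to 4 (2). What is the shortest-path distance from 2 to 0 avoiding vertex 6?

11

A few of the 2→0 routes:
2→3→4→1→7→0: 6 + 3 + 2 + 2 + 2 = 15
2→3→1→7→0: 6 + 2 + 2 + 2 = 12
2→5→3→1→7→0: 3 + 2 + 2 + 2 + 2 = 11
2→5→7→0: 3 + 6 + 2 = 11
2→1→7→0: 9 + 2 + 2 = 13
2→5→3→4→1→7→0: 3 + 2 + 3 + 2 + 2 + 2 = 14
Shortest: 11.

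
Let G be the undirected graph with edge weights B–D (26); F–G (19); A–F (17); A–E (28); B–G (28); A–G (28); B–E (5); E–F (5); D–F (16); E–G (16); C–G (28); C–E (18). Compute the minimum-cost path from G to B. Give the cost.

21

A few of the G→B routes:
G → C → E → B: 28 + 18 + 5 = 51
G → F → E → B: 19 + 5 + 5 = 29
G → A → E → B: 28 + 28 + 5 = 61
G → B: 28
G → A → F → E → B: 28 + 17 + 5 + 5 = 55
G → E → B: 16 + 5 = 21
Shortest: 21.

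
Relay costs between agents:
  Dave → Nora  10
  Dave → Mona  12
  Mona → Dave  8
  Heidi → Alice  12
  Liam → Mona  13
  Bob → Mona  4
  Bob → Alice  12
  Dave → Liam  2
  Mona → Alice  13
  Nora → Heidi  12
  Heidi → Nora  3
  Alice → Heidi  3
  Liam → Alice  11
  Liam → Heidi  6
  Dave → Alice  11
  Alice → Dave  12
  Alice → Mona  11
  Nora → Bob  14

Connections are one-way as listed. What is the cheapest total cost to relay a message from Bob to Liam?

14

Candidate routes:
Bob→Mona→Alice→Dave→Liam: 4 + 13 + 12 + 2 = 31
Bob→Alice→Dave→Liam: 12 + 12 + 2 = 26
Bob→Alice→Mona→Dave→Liam: 12 + 11 + 8 + 2 = 33
Bob→Mona→Dave→Liam: 4 + 8 + 2 = 14
Best route has total 14.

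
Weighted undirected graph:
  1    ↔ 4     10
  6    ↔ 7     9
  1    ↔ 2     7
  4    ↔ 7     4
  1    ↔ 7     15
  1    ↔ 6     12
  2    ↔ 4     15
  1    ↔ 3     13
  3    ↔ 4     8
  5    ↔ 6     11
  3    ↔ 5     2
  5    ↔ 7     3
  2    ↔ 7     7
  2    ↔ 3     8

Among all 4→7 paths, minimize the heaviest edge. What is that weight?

Checking several routes:
4-7: max(4) = 4
4-1-2-3-5-6-7: max(10, 7, 8, 2, 11, 9) = 11
4-3-5-7: max(8, 2, 3) = 8
4-1-2-3-5-7: max(10, 7, 8, 2, 3) = 10
4-1-2-7: max(10, 7, 7) = 10
4-3-2-7: max(8, 8, 7) = 8
Smallest bottleneck: 4.

4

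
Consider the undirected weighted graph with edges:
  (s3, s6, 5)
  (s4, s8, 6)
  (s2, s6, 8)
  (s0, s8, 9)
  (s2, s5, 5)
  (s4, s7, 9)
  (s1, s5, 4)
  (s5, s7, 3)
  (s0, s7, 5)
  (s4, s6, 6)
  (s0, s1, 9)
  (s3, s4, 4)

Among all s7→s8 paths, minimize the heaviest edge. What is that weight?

Comparing a few candidate routes:
s7 -> s5 -> s2 -> s6 -> s3 -> s4 -> s8: max(3, 5, 8, 5, 4, 6) = 8
s7 -> s5 -> s2 -> s6 -> s4 -> s8: max(3, 5, 8, 6, 6) = 8
s7 -> s4 -> s8: max(9, 6) = 9
Best route has worst link 8.

8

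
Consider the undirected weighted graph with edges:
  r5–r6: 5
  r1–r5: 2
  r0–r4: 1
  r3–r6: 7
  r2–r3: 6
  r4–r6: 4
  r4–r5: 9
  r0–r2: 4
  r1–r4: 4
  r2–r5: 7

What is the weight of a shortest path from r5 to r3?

12

Some routes from r5 to r3:
r5 → r6 → r3: 5 + 7 = 12
r5 → r1 → r4 → r0 → r2 → r3: 2 + 4 + 1 + 4 + 6 = 17
r5 → r2 → r3: 7 + 6 = 13
Shortest: 12.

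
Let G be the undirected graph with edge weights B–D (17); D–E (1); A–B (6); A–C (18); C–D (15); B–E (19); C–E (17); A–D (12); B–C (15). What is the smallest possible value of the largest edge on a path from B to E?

A few of the B→E routes:
B -> C -> D -> E: max(15, 15, 1) = 15
B -> C -> E: max(15, 17) = 17
B -> A -> D -> E: max(6, 12, 1) = 12
The minimum achievable maximum is 12.

12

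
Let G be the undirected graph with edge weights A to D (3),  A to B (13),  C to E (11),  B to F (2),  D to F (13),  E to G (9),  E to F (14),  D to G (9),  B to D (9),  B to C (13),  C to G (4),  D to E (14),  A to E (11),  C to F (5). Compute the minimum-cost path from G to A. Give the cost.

Checking several routes:
G → C → F → B → A: 4 + 5 + 2 + 13 = 24
G → D → A: 9 + 3 = 12
G → E → A: 9 + 11 = 20
G → C → F → B → D → A: 4 + 5 + 2 + 9 + 3 = 23
G → C → F → D → A: 4 + 5 + 13 + 3 = 25
The minimum is 12.

12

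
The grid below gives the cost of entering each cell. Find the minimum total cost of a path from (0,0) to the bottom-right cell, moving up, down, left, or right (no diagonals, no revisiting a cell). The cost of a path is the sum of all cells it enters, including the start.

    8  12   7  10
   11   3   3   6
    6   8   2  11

38

Take r0c0 → r1c0 → r1c1 → r1c2 → r2c2 → r2c3 for a total of 8 + 11 + 3 + 3 + 2 + 11 = 38.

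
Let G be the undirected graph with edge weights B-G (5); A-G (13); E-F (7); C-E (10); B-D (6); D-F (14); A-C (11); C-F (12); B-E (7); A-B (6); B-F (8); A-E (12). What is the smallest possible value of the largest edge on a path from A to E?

7

Checking several routes:
A - B - F - E: max(6, 8, 7) = 8
A - E: max(12) = 12
A - C - F - E: max(11, 12, 7) = 12
A - B - E: max(6, 7) = 7
A - C - E: max(11, 10) = 11
Smallest bottleneck: 7.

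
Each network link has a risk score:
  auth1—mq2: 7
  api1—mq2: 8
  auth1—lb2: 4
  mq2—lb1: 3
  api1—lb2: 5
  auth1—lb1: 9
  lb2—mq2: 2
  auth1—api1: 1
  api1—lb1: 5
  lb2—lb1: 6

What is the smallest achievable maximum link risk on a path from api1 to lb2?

4

A few of the api1→lb2 routes:
api1-auth1-lb2: max(1, 4) = 4
api1-lb2: max(5) = 5
api1-lb1-mq2-lb2: max(5, 3, 2) = 5
The minimum achievable maximum is 4.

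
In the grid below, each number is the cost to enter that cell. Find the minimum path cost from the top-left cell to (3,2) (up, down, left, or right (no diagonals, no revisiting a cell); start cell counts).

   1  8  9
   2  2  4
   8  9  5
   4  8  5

19

Best path: [0,0] -> [1,0] -> [1,1] -> [1,2] -> [2,2] -> [3,2]
Cost: 1 + 2 + 2 + 4 + 5 + 5 = 19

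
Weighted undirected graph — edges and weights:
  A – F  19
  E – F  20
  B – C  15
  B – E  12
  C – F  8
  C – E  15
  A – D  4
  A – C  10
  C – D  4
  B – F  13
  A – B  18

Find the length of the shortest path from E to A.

A few of the E→A routes:
E-C-D-A: 15 + 4 + 4 = 23
E-B-C-D-A: 12 + 15 + 4 + 4 = 35
E-C-A: 15 + 10 = 25
E-F-C-D-A: 20 + 8 + 4 + 4 = 36
E-B-A: 12 + 18 = 30
Best route has total 23.

23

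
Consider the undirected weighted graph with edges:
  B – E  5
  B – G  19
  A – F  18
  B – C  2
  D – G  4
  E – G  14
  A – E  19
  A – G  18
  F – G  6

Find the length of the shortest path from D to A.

22

Paths from D to A:
D-G-E-A: 4 + 14 + 19 = 37
D-G-A: 4 + 18 = 22
D-G-F-A: 4 + 6 + 18 = 28
D-G-B-E-A: 4 + 19 + 5 + 19 = 47
The minimum is 22.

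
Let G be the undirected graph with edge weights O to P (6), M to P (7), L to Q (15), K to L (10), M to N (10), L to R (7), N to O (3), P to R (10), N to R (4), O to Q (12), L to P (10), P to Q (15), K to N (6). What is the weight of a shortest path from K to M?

16

Comparing a few candidate routes:
K -> N -> M: 6 + 10 = 16
K -> L -> R -> N -> M: 10 + 7 + 4 + 10 = 31
K -> N -> O -> P -> M: 6 + 3 + 6 + 7 = 22
K -> L -> P -> M: 10 + 10 + 7 = 27
K -> N -> R -> P -> M: 6 + 4 + 10 + 7 = 27
Best route has total 16.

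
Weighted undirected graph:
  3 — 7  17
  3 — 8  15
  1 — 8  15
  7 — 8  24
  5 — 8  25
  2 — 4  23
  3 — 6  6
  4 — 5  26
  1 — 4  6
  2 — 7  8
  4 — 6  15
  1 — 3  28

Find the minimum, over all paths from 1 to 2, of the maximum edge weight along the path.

Checking several routes:
1→8→3→7→2: max(15, 15, 17, 8) = 17
1→4→2: max(6, 23) = 23
1→4→6→3→7→2: max(6, 15, 6, 17, 8) = 17
Best route has worst link 17.

17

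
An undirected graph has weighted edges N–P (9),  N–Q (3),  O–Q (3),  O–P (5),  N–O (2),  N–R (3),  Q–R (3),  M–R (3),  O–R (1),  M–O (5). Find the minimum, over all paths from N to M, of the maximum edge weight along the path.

Some routes from N to M:
N → Q → O → R → M: max(3, 3, 1, 3) = 3
N → R → O → M: max(3, 1, 5) = 5
N → O → Q → R → M: max(2, 3, 3, 3) = 3
N → O → R → M: max(2, 1, 3) = 3
N → R → M: max(3, 3) = 3
N → Q → R → M: max(3, 3, 3) = 3
The minimum achievable maximum is 3.

3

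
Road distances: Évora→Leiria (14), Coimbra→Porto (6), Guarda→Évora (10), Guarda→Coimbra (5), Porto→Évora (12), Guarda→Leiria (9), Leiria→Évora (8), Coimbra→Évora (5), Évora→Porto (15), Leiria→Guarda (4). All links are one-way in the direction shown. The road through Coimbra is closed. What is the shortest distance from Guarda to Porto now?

Routes from Guarda to Porto avoiding Coimbra:
Guarda - Évora - Porto: 10 + 15 = 25
Guarda - Leiria - Évora - Porto: 9 + 8 + 15 = 32
Best route has total 25.

25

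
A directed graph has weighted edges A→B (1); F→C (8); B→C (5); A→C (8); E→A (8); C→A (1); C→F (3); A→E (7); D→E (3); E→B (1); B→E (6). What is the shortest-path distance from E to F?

9

Candidate routes:
E → B → C → F: 1 + 5 + 3 = 9
E → A → C → F: 8 + 8 + 3 = 19
E → A → B → C → F: 8 + 1 + 5 + 3 = 17
The minimum is 9.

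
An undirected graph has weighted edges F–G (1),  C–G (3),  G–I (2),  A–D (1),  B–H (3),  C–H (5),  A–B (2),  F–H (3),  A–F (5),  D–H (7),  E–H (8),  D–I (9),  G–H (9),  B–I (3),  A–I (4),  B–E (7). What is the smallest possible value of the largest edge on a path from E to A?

7

Checking several routes:
E-B-I-G-C-H-D-A: max(7, 3, 2, 3, 5, 7, 1) = 7
E-B-I-G-C-H-F-A: max(7, 3, 2, 3, 5, 3, 5) = 7
E-B-I-A: max(7, 3, 4) = 7
The minimum achievable maximum is 7.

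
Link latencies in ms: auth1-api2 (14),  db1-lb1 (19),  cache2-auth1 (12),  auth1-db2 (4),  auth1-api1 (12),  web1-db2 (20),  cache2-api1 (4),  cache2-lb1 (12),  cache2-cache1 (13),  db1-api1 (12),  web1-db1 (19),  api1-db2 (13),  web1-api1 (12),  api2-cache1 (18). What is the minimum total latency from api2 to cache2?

26

Comparing a few candidate routes:
api2 → auth1 → api1 → cache2: 14 + 12 + 4 = 30
api2 → auth1 → db2 → api1 → cache2: 14 + 4 + 13 + 4 = 35
api2 → auth1 → cache2: 14 + 12 = 26
api2 → auth1 → db2 → web1 → api1 → cache2: 14 + 4 + 20 + 12 + 4 = 54
api2 → auth1 → api1 → db1 → lb1 → cache2: 14 + 12 + 12 + 19 + 12 = 69
api2 → cache1 → cache2: 18 + 13 = 31
Shortest: 26 ms.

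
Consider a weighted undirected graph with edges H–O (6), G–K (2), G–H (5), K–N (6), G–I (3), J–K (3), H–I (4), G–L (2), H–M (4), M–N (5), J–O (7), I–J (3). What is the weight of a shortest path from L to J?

Comparing a few candidate routes:
L - G - I - J: 2 + 3 + 3 = 8
L - G - H - I - J: 2 + 5 + 4 + 3 = 14
L - G - H - O - J: 2 + 5 + 6 + 7 = 20
L - G - K - J: 2 + 2 + 3 = 7
Shortest: 7.

7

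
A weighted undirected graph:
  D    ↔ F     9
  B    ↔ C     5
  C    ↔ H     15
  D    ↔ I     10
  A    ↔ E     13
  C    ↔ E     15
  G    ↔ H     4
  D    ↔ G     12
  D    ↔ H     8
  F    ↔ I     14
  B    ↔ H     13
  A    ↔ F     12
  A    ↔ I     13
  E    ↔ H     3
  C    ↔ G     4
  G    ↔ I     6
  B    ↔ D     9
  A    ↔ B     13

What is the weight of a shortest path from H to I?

10

Checking several routes:
H → G → I: 4 + 6 = 10
H → D → I: 8 + 10 = 18
H → C → G → I: 15 + 4 + 6 = 25
The minimum is 10.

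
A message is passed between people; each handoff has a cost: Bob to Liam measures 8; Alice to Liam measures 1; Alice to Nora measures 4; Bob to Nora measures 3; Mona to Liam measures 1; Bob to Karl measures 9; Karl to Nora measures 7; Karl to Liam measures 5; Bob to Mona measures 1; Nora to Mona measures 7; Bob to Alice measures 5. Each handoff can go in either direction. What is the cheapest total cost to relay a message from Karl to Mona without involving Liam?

10

Checking several routes:
Karl-Nora-Mona: 7 + 7 = 14
Karl-Nora-Bob-Mona: 7 + 3 + 1 = 11
Karl-Bob-Mona: 9 + 1 = 10
Best route has total 10.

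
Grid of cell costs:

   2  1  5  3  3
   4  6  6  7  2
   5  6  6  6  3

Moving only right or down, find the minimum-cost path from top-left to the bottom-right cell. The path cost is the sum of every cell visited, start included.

Cheapest: [0,0] -> [0,1] -> [0,2] -> [0,3] -> [0,4] -> [1,4] -> [2,4]
  2 + 1 + 5 + 3 + 3 + 2 + 3 = 19

19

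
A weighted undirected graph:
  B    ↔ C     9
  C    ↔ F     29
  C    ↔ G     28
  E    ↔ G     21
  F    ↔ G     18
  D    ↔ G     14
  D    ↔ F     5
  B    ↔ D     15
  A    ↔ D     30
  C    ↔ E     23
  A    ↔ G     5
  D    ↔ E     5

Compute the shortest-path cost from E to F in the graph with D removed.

Candidate routes:
E -> G -> C -> F: 21 + 28 + 29 = 78
E -> C -> F: 23 + 29 = 52
E -> G -> F: 21 + 18 = 39
E -> C -> G -> F: 23 + 28 + 18 = 69
Best route has total 39.

39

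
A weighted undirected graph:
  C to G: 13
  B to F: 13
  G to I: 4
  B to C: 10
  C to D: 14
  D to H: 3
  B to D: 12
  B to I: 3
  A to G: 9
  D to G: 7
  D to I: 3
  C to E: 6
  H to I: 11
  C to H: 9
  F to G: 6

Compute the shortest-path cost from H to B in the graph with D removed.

Routes from H to B avoiding D:
H - I - B: 11 + 3 = 14
H - C - G - I - B: 9 + 13 + 4 + 3 = 29
H - I - G - F - B: 11 + 4 + 6 + 13 = 34
H - I - G - C - B: 11 + 4 + 13 + 10 = 38
H - C - G - F - B: 9 + 13 + 6 + 13 = 41
H - C - B: 9 + 10 = 19
Shortest: 14.

14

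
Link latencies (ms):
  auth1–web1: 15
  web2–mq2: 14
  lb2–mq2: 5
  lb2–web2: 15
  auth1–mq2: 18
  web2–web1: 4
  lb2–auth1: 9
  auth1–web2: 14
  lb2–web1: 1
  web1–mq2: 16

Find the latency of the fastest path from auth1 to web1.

10

Some routes from auth1 to web1:
auth1 - mq2 - lb2 - web1: 18 + 5 + 1 = 24
auth1 - web2 - web1: 14 + 4 = 18
auth1 - lb2 - web1: 9 + 1 = 10
auth1 - web1: 15
auth1 - lb2 - web2 - web1: 9 + 15 + 4 = 28
auth1 - lb2 - mq2 - web1: 9 + 5 + 16 = 30
Best route has total 10 ms.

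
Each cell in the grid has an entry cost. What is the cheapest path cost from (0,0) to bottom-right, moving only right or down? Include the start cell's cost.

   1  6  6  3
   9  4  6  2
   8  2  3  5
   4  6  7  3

24

Best path: r0c0 r0c1 r1c1 r2c1 r2c2 r2c3 r3c3
Cost: 1 + 6 + 4 + 2 + 3 + 5 + 3 = 24
(Top row then right column would cost 26.)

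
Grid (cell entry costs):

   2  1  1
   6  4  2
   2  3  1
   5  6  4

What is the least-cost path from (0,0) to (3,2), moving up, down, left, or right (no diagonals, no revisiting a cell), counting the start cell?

11

Best path: [0,0] [0,1] [0,2] [1,2] [2,2] [3,2]
Cost: 2 + 1 + 1 + 2 + 1 + 4 = 11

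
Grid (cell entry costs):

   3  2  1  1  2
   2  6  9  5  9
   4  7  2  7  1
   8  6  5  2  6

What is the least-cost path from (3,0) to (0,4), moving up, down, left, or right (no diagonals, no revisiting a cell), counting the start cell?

23

Path (3,0) -> (2,0) -> (1,0) -> (0,0) -> (0,1) -> (0,2) -> (0,3) -> (0,4): 8 + 4 + 2 + 3 + 2 + 1 + 1 + 2 = 23.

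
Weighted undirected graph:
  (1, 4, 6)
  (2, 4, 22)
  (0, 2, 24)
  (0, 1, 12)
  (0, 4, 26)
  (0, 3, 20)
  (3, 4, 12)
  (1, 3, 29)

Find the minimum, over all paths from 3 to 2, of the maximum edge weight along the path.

Comparing a few candidate routes:
3-0-1-4-2: max(20, 12, 6, 22) = 22
3-4-1-0-2: max(12, 6, 12, 24) = 24
3-4-2: max(12, 22) = 22
Best route has worst link 22.

22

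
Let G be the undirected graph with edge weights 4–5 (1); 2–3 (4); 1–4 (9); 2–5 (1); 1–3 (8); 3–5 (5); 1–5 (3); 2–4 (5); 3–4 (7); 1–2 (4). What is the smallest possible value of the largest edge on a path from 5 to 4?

A few of the 5→4 routes:
5 - 4: max(1) = 1
5 - 1 - 2 - 4: max(3, 4, 5) = 5
5 - 3 - 2 - 4: max(5, 4, 5) = 5
The minimum achievable maximum is 1.

1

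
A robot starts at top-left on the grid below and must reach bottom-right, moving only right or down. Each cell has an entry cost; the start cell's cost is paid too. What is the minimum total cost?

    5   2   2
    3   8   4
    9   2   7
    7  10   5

25

Cheapest: (0,0) → (0,1) → (0,2) → (1,2) → (2,2) → (3,2)
  5 + 2 + 2 + 4 + 7 + 5 = 25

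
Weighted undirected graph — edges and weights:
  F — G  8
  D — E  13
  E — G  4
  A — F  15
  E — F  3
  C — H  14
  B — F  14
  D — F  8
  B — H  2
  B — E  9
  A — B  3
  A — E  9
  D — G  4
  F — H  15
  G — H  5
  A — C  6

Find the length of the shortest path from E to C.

A few of the E→C routes:
E→G→H→B→A→C: 4 + 5 + 2 + 3 + 6 = 20
E→G→H→C: 4 + 5 + 14 = 23
E→B→A→C: 9 + 3 + 6 = 18
E→A→C: 9 + 6 = 15
Best route has total 15.

15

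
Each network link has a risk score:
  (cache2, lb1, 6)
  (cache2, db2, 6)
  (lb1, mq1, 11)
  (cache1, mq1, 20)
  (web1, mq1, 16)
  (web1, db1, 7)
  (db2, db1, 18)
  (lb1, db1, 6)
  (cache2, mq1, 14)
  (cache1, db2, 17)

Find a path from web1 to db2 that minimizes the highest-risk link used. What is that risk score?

Checking several routes:
web1 - db1 - lb1 - mq1 - cache2 - db2: max(7, 6, 11, 14, 6) = 14
web1 - db1 - lb1 - cache2 - db2: max(7, 6, 6, 6) = 7
web1 - db1 - db2: max(7, 18) = 18
web1 - mq1 - cache2 - db2: max(16, 14, 6) = 16
web1 - mq1 - lb1 - cache2 - db2: max(16, 11, 6, 6) = 16
Smallest bottleneck: 7.

7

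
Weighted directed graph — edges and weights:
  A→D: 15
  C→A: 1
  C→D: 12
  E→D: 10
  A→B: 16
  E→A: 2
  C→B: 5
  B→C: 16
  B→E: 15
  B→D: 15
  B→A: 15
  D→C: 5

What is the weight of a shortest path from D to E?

25

Candidate routes:
D-C-A-B-E: 5 + 1 + 16 + 15 = 37
D-C-B-E: 5 + 5 + 15 = 25
Shortest: 25.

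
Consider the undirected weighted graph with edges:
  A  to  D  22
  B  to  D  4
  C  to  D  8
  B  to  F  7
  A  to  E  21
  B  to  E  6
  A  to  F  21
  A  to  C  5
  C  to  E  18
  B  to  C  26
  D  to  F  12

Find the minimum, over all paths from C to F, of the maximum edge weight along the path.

8

A few of the C→F routes:
C -> D -> F: max(8, 12) = 12
C -> E -> B -> D -> F: max(18, 6, 4, 12) = 18
C -> D -> B -> F: max(8, 4, 7) = 8
Smallest bottleneck: 8.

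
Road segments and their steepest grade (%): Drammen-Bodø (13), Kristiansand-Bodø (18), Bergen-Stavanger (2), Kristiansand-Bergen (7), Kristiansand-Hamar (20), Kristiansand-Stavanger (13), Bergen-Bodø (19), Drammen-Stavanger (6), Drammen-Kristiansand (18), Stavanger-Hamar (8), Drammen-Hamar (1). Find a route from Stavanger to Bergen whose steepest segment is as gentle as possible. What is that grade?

A few of the Stavanger→Bergen routes:
Stavanger-Bergen: max(2) = 2
Stavanger-Drammen-Bodø-Kristiansand-Bergen: max(6, 13, 18, 7) = 18
Stavanger-Drammen-Kristiansand-Bergen: max(6, 18, 7) = 18
Stavanger-Hamar-Drammen-Kristiansand-Bergen: max(8, 1, 18, 7) = 18
Stavanger-Kristiansand-Bergen: max(13, 7) = 13
Best route has worst link 2%.

2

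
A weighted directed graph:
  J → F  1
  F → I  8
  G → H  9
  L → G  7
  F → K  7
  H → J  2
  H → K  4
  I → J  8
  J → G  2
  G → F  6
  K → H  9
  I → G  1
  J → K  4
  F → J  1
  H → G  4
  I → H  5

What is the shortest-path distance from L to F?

Routes from L to F:
L - G - H - J - F: 7 + 9 + 2 + 1 = 19
L - G - F: 7 + 6 = 13
The minimum is 13.

13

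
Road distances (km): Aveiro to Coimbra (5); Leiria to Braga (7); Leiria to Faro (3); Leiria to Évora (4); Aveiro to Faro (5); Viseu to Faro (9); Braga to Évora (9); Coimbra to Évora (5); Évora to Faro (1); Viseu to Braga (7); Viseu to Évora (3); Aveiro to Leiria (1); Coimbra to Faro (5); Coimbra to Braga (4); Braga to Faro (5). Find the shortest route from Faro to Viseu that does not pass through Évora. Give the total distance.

Checking several routes:
Faro-Braga-Viseu: 5 + 7 = 12
Faro-Viseu: 9
Faro-Leiria-Braga-Viseu: 3 + 7 + 7 = 17
Faro-Coimbra-Braga-Viseu: 5 + 4 + 7 = 16
The minimum is 9 km.

9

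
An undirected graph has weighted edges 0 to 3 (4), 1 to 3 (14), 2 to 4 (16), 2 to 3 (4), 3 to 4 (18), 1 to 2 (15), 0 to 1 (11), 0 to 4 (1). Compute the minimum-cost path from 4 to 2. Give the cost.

Checking several routes:
4-3-2: 18 + 4 = 22
4-0-3-2: 1 + 4 + 4 = 9
4-0-1-2: 1 + 11 + 15 = 27
4-0-3-1-2: 1 + 4 + 14 + 15 = 34
4-0-1-3-2: 1 + 11 + 14 + 4 = 30
4-2: 16
Best route has total 9.

9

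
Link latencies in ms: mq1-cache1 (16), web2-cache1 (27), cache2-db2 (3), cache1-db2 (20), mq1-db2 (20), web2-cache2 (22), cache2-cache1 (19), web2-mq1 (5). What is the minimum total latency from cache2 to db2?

Comparing a few candidate routes:
cache2→cache1→db2: 19 + 20 = 39
cache2→db2: 3
cache2→web2→mq1→db2: 22 + 5 + 20 = 47
Best route has total 3 ms.

3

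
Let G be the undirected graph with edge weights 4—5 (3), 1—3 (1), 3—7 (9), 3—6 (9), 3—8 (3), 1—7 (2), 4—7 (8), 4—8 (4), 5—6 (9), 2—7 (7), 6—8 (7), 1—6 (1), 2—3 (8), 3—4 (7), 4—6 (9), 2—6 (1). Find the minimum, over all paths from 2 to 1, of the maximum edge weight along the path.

1

Some routes from 2 to 1:
2 → 6 → 8 → 4 → 3 → 1: max(1, 7, 4, 7, 1) = 7
2 → 6 → 8 → 3 → 1: max(1, 7, 3, 1) = 7
2 → 6 → 1: max(1, 1) = 1
Smallest bottleneck: 1.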